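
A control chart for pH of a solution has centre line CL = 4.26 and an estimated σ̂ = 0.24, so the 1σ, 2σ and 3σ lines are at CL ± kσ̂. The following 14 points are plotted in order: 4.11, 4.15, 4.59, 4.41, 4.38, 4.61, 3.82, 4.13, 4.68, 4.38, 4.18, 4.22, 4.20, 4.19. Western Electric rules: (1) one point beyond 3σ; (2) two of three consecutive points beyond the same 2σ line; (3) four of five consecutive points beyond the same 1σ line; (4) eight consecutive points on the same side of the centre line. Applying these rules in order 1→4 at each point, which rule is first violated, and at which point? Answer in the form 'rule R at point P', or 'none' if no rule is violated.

Zone of each point (C = within 1σ̂, B = 1σ̂–2σ̂, A = 2σ̂–3σ̂, * = beyond 3σ̂; sign = side of CL): 1:-C, 2:-C, 3:+B, 4:+C, 5:+C, 6:+B, 7:-B, 8:-C, 9:+B, 10:+C, 11:-C, 12:-C, 13:-C, 14:-C
No rule fires across all 14 points.

none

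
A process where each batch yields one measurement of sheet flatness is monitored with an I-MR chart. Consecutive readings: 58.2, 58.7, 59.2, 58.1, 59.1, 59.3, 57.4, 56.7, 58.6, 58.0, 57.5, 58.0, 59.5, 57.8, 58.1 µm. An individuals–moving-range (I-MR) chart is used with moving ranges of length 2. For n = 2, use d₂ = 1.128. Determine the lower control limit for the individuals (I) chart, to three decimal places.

X̄ = (58.2 + 58.7 + 59.2 + 58.1 + 59.1 + 59.3 + 57.4 + 56.7 + 58.6 + 58.0 + 57.5 + 58.0 + 59.5 + 57.8 + 58.1) / 15 = 58.2800
Moving ranges: 0.5, 0.5, 1.1, 1.0, 0.2, 1.9, 0.7, 1.9, 0.6, 0.5, 0.5, 1.5, 1.7, 0.3; M̄R̄ = 12.9000 / 14 = 0.9214
LCL = X̄ − 3·M̄R̄/d₂ = 58.2800 − 3 × 0.9214 / 1.128 = 55.8294

55.829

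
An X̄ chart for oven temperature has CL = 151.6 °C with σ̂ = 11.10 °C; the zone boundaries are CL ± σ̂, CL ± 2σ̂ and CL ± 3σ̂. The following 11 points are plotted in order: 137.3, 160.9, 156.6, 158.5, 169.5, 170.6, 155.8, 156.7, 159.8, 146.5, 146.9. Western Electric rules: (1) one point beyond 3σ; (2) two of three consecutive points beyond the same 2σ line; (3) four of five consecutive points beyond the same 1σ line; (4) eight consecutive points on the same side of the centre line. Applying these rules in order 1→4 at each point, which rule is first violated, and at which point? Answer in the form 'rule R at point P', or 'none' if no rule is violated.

Zone of each point (C = within 1σ̂, B = 1σ̂–2σ̂, A = 2σ̂–3σ̂, * = beyond 3σ̂; sign = side of CL): 1:-B, 2:+C, 3:+C, 4:+C, 5:+B, 6:+B, 7:+C, 8:+C, 9:+C, 10:-C, 11:-C
Rule 4 (eight consecutive points on the same side of the centre line) is satisfied at point 9.

rule 4 at point 9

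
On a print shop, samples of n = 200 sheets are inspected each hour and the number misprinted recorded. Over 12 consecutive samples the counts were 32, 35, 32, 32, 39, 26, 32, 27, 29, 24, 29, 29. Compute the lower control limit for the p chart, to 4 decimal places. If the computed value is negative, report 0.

p̄ = Σdᵢ / (k·n) = 366 / (12 × 200) = 0.15250
LCL = p̄ − 3·√(p̄(1−p̄)/n) = 0.15250 − 3 × 0.02542 = 0.07624

0.0762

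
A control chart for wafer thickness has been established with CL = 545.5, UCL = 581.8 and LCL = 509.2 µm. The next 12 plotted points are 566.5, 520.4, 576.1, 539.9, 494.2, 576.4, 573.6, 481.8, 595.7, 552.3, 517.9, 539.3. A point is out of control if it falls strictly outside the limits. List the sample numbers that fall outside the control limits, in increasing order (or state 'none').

Compare each point to [509.2, 581.8]: sample 5 = 494.2 < LCL; sample 8 = 481.8 < LCL; sample 9 = 595.7 > UCL.

5, 8, 9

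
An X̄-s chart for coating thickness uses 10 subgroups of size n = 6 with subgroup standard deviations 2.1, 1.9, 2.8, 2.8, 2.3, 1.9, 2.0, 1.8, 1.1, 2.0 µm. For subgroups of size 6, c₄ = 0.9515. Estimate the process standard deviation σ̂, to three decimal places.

s̄ = (2.1 + 1.9 + 2.8 + 2.8 + 2.3 + 1.9 + 2.0 + 1.8 + 1.1 + 2.0) / 10 = 2.0700
σ̂ = s̄ / c₄ = 2.0700 / 0.9515 = 2.1755

2.176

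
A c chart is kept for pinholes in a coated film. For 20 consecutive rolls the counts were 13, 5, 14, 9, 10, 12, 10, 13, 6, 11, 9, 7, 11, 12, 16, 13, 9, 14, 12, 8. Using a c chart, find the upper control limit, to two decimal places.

20.51

c̄ = (13 + 5 + 14 + 9 + 10 + 12 + 10 + 13 + 6 + 11 + 9 + 7 + 11 + 12 + 16 + 13 + 9 + 14 + 12 + 8) / 20 = 214 / 20 = 10.7000
UCL = c̄ + 3√c̄ = 10.7000 + 3 × √10.7000 = 10.7000 + 3 × 3.2711 = 20.5133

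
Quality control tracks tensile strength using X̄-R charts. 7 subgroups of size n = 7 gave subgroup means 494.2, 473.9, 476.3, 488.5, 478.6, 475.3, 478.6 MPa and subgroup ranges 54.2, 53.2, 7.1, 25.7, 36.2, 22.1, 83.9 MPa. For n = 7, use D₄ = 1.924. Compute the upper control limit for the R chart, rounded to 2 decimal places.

77.62

R̄ = (54.2 + 53.2 + 7.1 + 25.7 + 36.2 + 22.1 + 83.9) / 7 = 282.4000 / 7 = 40.3429
UCL_R = D₄·R̄ = 1.924 × 40.3429 = 77.6197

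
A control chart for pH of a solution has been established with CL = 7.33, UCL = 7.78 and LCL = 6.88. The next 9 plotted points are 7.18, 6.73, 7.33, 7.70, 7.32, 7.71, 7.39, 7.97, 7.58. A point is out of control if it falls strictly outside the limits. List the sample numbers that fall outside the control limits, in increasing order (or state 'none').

2, 8

Compare each point to [6.88, 7.78]: sample 2 = 6.73 < LCL; sample 8 = 7.97 > UCL.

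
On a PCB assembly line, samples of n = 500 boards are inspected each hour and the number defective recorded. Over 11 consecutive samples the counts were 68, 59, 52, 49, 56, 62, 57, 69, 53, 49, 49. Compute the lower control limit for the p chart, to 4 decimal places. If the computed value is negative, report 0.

p̄ = Σdᵢ / (k·n) = 623 / (11 × 500) = 0.11327
LCL = p̄ − 3·√(p̄(1−p̄)/n) = 0.11327 − 3 × 0.01417 = 0.07075

0.0708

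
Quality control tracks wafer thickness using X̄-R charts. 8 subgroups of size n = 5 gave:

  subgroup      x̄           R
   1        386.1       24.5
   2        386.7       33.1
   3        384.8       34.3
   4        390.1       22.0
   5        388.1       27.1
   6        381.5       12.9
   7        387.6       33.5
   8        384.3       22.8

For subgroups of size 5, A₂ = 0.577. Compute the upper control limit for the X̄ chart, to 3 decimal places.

X̄̄ = (386.1 + 386.7 + 384.8 + 390.1 + 388.1 + 381.5 + 387.6 + 384.3) / 8 = 3089.2000 / 8 = 386.1500
R̄ = (24.5 + 33.1 + 34.3 + 22.0 + 27.1 + 12.9 + 33.5 + 22.8) / 8 = 210.2000 / 8 = 26.2750
UCL = X̄̄ + A₂·R̄ = 386.1500 + 0.577 × 26.2750 = 401.3107

401.311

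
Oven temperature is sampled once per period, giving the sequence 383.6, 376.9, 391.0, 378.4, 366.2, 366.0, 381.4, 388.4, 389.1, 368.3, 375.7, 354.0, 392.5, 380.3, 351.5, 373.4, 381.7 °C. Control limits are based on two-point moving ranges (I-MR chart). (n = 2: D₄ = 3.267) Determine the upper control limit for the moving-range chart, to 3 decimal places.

46.657

Moving ranges: 6.7, 14.1, 12.6, 12.2, 0.2, 15.4, 7.0, 0.7, 20.8, 7.4, 21.7, 38.5, 12.2, 28.8, 21.9, 8.3; M̄R̄ = 228.5000 / 16 = 14.2812
UCL_MR = D₄·M̄R̄ = 3.267 × 14.2812 = 46.6568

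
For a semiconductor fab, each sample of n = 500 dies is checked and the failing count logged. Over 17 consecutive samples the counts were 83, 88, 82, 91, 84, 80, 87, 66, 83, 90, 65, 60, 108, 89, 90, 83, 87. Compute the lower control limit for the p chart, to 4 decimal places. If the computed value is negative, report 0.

p̄ = Σdᵢ / (k·n) = 1416 / (17 × 500) = 0.16659
LCL = p̄ − 3·√(p̄(1−p̄)/n) = 0.16659 − 3 × 0.01666 = 0.11660

0.1166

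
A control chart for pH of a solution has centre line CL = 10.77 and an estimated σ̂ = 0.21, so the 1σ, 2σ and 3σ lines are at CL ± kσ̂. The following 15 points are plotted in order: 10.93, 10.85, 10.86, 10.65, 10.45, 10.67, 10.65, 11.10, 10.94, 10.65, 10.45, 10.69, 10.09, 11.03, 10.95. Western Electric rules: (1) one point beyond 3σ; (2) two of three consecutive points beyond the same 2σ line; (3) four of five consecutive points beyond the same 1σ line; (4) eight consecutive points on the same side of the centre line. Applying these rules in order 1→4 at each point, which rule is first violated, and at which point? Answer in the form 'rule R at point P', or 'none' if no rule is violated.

rule 1 at point 13

Zone of each point (C = within 1σ̂, B = 1σ̂–2σ̂, A = 2σ̂–3σ̂, * = beyond 3σ̂; sign = side of CL): 1:+C, 2:+C, 3:+C, 4:-C, 5:-B, 6:-C, 7:-C, 8:+B, 9:+C, 10:-C, 11:-B, 12:-C, 13:-*, 14:+B, 15:+C
Rule 1 (one point beyond the 3σ limits) is satisfied at point 13.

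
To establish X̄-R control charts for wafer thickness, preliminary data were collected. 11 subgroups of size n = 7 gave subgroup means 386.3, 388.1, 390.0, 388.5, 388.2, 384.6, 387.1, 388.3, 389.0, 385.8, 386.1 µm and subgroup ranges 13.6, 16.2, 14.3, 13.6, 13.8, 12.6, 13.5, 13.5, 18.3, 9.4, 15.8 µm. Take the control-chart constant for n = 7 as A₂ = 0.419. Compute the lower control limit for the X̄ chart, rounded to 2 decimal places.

381.57

X̄̄ = (386.3 + 388.1 + 390.0 + 388.5 + 388.2 + 384.6 + 387.1 + 388.3 + 389.0 + 385.8 + 386.1) / 11 = 4262.0000 / 11 = 387.4545
R̄ = (13.6 + 16.2 + 14.3 + 13.6 + 13.8 + 12.6 + 13.5 + 13.5 + 18.3 + 9.4 + 15.8) / 11 = 154.6000 / 11 = 14.0545
LCL = X̄̄ − A₂·R̄ = 387.4545 − 0.419 × 14.0545 = 381.5657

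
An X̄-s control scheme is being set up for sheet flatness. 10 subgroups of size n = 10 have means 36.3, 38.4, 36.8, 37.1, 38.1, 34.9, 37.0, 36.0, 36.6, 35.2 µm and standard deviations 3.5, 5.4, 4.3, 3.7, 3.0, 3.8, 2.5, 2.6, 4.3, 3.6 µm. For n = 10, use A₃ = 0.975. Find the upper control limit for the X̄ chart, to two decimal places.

40.22

X̄̄ = (36.3 + 38.4 + 36.8 + 37.1 + 38.1 + 34.9 + 37.0 + 36.0 + 36.6 + 35.2) / 10 = 36.6400
s̄ = (3.5 + 5.4 + 4.3 + 3.7 + 3.0 + 3.8 + 2.5 + 2.6 + 4.3 + 3.6) / 10 = 3.6700
UCL = X̄̄ + A₃·s̄ = 36.6400 + 0.975 × 3.6700 = 40.2182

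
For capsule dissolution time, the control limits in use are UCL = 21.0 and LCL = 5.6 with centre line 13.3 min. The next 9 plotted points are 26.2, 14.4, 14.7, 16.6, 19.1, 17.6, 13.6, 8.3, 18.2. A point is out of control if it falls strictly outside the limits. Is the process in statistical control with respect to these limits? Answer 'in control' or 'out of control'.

Compare each point to [5.6, 21.0]: sample 1 = 26.2 > UCL.

out of control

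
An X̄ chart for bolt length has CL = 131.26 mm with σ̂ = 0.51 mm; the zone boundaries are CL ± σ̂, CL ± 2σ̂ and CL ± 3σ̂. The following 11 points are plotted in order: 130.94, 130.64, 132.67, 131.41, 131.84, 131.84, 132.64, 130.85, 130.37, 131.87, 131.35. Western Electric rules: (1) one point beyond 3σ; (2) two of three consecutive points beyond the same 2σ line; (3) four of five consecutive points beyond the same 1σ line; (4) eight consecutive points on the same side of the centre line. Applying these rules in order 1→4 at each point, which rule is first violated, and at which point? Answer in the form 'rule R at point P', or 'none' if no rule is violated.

rule 3 at point 7

Zone of each point (C = within 1σ̂, B = 1σ̂–2σ̂, A = 2σ̂–3σ̂, * = beyond 3σ̂; sign = side of CL): 1:-C, 2:-B, 3:+A, 4:+C, 5:+B, 6:+B, 7:+A, 8:-C, 9:-B, 10:+B, 11:+C
Rule 3 (four of five consecutive points beyond the same 1σ limit) is satisfied at point 7.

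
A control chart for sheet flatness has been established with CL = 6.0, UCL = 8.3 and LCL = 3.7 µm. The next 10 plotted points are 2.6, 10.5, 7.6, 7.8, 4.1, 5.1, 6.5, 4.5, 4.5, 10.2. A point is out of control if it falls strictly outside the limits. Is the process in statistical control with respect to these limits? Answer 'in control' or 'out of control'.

Compare each point to [3.7, 8.3]: sample 1 = 2.6 < LCL; sample 2 = 10.5 > UCL; sample 10 = 10.2 > UCL.

out of control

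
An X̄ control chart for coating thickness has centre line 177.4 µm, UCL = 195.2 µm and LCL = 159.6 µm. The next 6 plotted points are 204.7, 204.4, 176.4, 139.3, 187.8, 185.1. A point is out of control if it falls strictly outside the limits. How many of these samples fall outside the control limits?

3

Compare each point to [159.6, 195.2]: sample 1 = 204.7 > UCL; sample 2 = 204.4 > UCL; sample 4 = 139.3 < LCL.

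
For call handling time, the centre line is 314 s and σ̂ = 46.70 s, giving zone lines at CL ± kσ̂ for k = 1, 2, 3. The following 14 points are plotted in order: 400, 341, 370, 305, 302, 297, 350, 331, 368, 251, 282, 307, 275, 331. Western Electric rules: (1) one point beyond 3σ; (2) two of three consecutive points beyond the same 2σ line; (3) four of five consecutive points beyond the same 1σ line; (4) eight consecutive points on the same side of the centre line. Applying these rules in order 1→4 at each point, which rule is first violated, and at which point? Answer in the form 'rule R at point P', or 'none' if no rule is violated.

Zone of each point (C = within 1σ̂, B = 1σ̂–2σ̂, A = 2σ̂–3σ̂, * = beyond 3σ̂; sign = side of CL): 1:+B, 2:+C, 3:+B, 4:-C, 5:-C, 6:-C, 7:+C, 8:+C, 9:+B, 10:-B, 11:-C, 12:-C, 13:-C, 14:+C
No rule fires across all 14 points.

none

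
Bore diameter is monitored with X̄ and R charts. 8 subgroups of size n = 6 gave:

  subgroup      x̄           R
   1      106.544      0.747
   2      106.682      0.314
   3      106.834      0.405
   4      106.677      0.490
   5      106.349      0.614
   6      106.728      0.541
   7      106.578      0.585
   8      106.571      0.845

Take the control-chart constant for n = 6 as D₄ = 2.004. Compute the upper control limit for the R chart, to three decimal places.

R̄ = (0.747 + 0.314 + 0.405 + 0.490 + 0.614 + 0.541 + 0.585 + 0.845) / 8 = 4.5410 / 8 = 0.5676
UCL_R = D₄·R̄ = 2.004 × 0.5676 = 1.1375

1.138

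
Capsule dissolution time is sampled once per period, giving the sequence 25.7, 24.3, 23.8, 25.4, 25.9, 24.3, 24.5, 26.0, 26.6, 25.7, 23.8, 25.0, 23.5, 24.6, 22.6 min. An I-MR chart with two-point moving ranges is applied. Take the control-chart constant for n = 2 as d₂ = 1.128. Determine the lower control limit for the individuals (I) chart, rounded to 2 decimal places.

X̄ = (25.7 + 24.3 + 23.8 + 25.4 + 25.9 + 24.3 + 24.5 + 26.0 + 26.6 + 25.7 + 23.8 + 25.0 + 23.5 + 24.6 + 22.6) / 15 = 24.7800
Moving ranges: 1.4, 0.5, 1.6, 0.5, 1.6, 0.2, 1.5, 0.6, 0.9, 1.9, 1.2, 1.5, 1.1, 2.0; M̄R̄ = 16.5000 / 14 = 1.1786
LCL = X̄ − 3·M̄R̄/d₂ = 24.7800 − 3 × 1.1786 / 1.128 = 21.6455

21.65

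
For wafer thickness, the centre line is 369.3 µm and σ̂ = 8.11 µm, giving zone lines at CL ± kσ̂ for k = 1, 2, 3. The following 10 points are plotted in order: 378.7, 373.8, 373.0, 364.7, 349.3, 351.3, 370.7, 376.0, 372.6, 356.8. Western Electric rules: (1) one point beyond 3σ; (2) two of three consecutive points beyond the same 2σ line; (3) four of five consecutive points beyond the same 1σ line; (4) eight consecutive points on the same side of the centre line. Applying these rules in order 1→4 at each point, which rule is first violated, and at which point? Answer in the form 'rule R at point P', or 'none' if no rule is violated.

rule 2 at point 6

Zone of each point (C = within 1σ̂, B = 1σ̂–2σ̂, A = 2σ̂–3σ̂, * = beyond 3σ̂; sign = side of CL): 1:+B, 2:+C, 3:+C, 4:-C, 5:-A, 6:-A, 7:+C, 8:+C, 9:+C, 10:-B
Rule 2 (two of three consecutive points beyond the same 2σ limit) is satisfied at point 6.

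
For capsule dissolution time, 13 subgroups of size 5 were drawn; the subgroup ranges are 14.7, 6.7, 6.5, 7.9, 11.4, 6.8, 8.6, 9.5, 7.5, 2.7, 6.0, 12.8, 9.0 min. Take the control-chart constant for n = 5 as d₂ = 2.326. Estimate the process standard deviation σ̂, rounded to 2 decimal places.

3.64

R̄ = (14.7 + 6.7 + 6.5 + 7.9 + 11.4 + 6.8 + 8.6 + 9.5 + 7.5 + 2.7 + 6.0 + 12.8 + 9.0) / 13 = 8.4692
σ̂ = R̄ / d₂ = 8.4692 / 2.326 = 3.6411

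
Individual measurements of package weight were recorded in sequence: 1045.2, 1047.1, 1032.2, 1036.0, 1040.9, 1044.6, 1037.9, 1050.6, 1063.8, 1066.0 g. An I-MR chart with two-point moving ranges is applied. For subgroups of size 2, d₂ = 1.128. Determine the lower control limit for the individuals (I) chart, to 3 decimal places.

1027.517

X̄ = (1045.2 + 1047.1 + 1032.2 + 1036.0 + 1040.9 + 1044.6 + 1037.9 + 1050.6 + 1063.8 + 1066.0) / 10 = 1046.4300
Moving ranges: 1.9, 14.9, 3.8, 4.9, 3.7, 6.7, 12.7, 13.2, 2.2; M̄R̄ = 64.0000 / 9 = 7.1111
LCL = X̄ − 3·M̄R̄/d₂ = 1046.4300 − 3 × 7.1111 / 1.128 = 1027.5175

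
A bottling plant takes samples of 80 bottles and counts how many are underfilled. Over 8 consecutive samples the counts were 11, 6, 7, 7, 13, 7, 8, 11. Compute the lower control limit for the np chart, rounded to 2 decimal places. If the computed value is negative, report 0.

0.38

p̄ = Σdᵢ / (k·n) = 70 / (8 × 80) = 0.10938
LCL = np̄ − 3·√(np̄(1−p̄)) = 8.7500 − 3 × 2.7916 = 0.3752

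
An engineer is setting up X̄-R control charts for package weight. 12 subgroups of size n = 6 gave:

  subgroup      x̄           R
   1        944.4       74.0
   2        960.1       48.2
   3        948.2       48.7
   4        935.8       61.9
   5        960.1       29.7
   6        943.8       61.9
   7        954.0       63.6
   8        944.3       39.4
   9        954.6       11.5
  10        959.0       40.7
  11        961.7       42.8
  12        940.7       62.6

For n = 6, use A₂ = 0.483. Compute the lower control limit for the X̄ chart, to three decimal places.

927.012

X̄̄ = (944.4 + 960.1 + 948.2 + 935.8 + 960.1 + 943.8 + 954.0 + 944.3 + 954.6 + 959.0 + 961.7 + 940.7) / 12 = 11406.7000 / 12 = 950.5583
R̄ = (74.0 + 48.2 + 48.7 + 61.9 + 29.7 + 61.9 + 63.6 + 39.4 + 11.5 + 40.7 + 42.8 + 62.6) / 12 = 585.0000 / 12 = 48.7500
LCL = X̄̄ − A₂·R̄ = 950.5583 − 0.483 × 48.7500 = 927.0121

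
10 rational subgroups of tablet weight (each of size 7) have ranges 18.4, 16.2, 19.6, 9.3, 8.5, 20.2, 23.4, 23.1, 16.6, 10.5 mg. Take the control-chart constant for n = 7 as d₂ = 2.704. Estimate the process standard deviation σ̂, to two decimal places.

6.13

R̄ = (18.4 + 16.2 + 19.6 + 9.3 + 8.5 + 20.2 + 23.4 + 23.1 + 16.6 + 10.5) / 10 = 16.5800
σ̂ = R̄ / d₂ = 16.5800 / 2.704 = 6.1317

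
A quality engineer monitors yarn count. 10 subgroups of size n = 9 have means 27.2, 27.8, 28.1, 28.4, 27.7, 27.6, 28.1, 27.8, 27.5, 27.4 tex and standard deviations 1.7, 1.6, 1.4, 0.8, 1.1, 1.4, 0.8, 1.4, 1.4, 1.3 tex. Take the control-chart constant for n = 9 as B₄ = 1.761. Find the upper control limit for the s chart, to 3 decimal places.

s̄ = (1.7 + 1.6 + 1.4 + 0.8 + 1.1 + 1.4 + 0.8 + 1.4 + 1.4 + 1.3) / 10 = 1.2900
UCL_s = B₄·s̄ = 1.761 × 1.2900 = 2.2717

2.272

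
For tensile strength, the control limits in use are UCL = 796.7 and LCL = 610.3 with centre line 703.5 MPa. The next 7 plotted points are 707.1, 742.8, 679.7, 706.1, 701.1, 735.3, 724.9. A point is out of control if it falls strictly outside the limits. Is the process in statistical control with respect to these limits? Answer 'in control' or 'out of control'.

All 7 points lie within [610.3, 796.7].

in control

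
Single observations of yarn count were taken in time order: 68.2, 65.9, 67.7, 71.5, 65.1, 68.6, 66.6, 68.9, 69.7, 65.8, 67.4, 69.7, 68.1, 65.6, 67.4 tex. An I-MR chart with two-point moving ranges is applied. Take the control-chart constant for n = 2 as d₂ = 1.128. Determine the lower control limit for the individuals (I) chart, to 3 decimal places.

X̄ = (68.2 + 65.9 + 67.7 + 71.5 + 65.1 + 68.6 + 66.6 + 68.9 + 69.7 + 65.8 + 67.4 + 69.7 + 68.1 + 65.6 + 67.4) / 15 = 67.7467
Moving ranges: 2.3, 1.8, 3.8, 6.4, 3.5, 2.0, 2.3, 0.8, 3.9, 1.6, 2.3, 1.6, 2.5, 1.8; M̄R̄ = 36.6000 / 14 = 2.6143
LCL = X̄ − 3·M̄R̄/d₂ = 67.7467 − 3 × 2.6143 / 1.128 = 60.7938

60.794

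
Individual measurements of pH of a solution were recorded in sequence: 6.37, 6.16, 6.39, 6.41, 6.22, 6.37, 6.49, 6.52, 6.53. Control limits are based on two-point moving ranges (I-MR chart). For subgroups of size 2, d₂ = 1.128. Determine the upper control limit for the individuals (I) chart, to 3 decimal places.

X̄ = (6.37 + 6.16 + 6.39 + 6.41 + 6.22 + 6.37 + 6.49 + 6.52 + 6.53) / 9 = 6.3844
Moving ranges: 0.21, 0.23, 0.02, 0.19, 0.15, 0.12, 0.03, 0.01; M̄R̄ = 0.9600 / 8 = 0.1200
UCL = X̄ + 3·M̄R̄/d₂ = 6.3844 + 3 × 0.1200 / 1.128 = 6.7036

6.704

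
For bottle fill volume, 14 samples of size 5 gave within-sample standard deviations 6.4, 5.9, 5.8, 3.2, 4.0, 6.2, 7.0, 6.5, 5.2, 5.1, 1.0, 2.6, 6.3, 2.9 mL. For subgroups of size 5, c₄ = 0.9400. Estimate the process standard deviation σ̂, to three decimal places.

5.175

s̄ = (6.4 + 5.9 + 5.8 + 3.2 + 4.0 + 6.2 + 7.0 + 6.5 + 5.2 + 5.1 + 1.0 + 2.6 + 6.3 + 2.9) / 14 = 4.8643
σ̂ = s̄ / c₄ = 4.8643 / 0.9400 = 5.1748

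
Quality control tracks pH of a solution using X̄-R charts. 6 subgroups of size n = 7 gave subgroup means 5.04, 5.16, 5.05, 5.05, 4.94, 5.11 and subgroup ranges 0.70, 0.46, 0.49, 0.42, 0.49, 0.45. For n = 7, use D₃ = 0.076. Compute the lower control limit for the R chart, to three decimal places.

R̄ = (0.70 + 0.46 + 0.49 + 0.42 + 0.49 + 0.45) / 6 = 3.0100 / 6 = 0.5017
LCL_R = D₃·R̄ = 0.076 × 0.5017 = 0.0381

0.038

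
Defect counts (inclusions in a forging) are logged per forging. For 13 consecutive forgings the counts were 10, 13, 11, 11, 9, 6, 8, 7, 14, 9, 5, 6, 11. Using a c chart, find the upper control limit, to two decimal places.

c̄ = (10 + 13 + 11 + 11 + 9 + 6 + 8 + 7 + 14 + 9 + 5 + 6 + 11) / 13 = 120 / 13 = 9.2308
UCL = c̄ + 3√c̄ = 9.2308 + 3 × √9.2308 = 9.2308 + 3 × 3.0382 = 18.3454

18.35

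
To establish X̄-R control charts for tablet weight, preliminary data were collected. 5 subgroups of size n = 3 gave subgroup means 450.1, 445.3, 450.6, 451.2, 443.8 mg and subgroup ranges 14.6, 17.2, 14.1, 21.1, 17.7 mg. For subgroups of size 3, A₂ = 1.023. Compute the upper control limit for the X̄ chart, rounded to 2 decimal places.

465.53

X̄̄ = (450.1 + 445.3 + 450.6 + 451.2 + 443.8) / 5 = 2241.0000 / 5 = 448.2000
R̄ = (14.6 + 17.2 + 14.1 + 21.1 + 17.7) / 5 = 84.7000 / 5 = 16.9400
UCL = X̄̄ + A₂·R̄ = 448.2000 + 1.023 × 16.9400 = 465.5296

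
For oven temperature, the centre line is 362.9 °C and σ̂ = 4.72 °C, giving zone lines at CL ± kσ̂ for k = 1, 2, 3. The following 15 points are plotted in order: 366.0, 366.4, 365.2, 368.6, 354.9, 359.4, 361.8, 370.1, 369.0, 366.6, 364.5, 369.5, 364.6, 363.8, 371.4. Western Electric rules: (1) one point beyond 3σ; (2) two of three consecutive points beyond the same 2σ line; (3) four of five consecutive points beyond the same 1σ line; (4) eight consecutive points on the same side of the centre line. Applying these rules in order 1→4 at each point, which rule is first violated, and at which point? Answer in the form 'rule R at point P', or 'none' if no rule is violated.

rule 4 at point 15

Zone of each point (C = within 1σ̂, B = 1σ̂–2σ̂, A = 2σ̂–3σ̂, * = beyond 3σ̂; sign = side of CL): 1:+C, 2:+C, 3:+C, 4:+B, 5:-B, 6:-C, 7:-C, 8:+B, 9:+B, 10:+C, 11:+C, 12:+B, 13:+C, 14:+C, 15:+B
Rule 4 (eight consecutive points on the same side of the centre line) is satisfied at point 15.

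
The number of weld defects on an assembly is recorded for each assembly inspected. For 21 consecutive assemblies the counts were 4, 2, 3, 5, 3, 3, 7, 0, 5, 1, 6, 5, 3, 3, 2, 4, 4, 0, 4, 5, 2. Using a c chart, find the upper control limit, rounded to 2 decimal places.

c̄ = (4 + 2 + 3 + 5 + 3 + 3 + 7 + 0 + 5 + 1 + 6 + 5 + 3 + 3 + 2 + 4 + 4 + 0 + 4 + 5 + 2) / 21 = 71 / 21 = 3.3810
UCL = c̄ + 3√c̄ = 3.3810 + 3 × √3.3810 = 3.3810 + 3 × 1.8387 = 8.8972

8.90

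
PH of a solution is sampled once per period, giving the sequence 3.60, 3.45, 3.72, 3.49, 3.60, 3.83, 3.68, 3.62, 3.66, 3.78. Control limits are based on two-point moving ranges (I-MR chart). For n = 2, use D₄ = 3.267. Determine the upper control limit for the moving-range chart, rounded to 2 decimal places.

0.49

Moving ranges: 0.15, 0.27, 0.23, 0.11, 0.23, 0.15, 0.06, 0.04, 0.12; M̄R̄ = 1.3600 / 9 = 0.1511
UCL_MR = D₄·M̄R̄ = 3.267 × 0.1511 = 0.4937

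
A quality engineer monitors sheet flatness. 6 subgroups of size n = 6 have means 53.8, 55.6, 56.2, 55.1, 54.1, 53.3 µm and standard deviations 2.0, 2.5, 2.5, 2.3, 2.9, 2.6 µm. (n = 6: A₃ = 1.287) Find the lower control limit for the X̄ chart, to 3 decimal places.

51.509

X̄̄ = (53.8 + 55.6 + 56.2 + 55.1 + 54.1 + 53.3) / 6 = 54.6833
s̄ = (2.0 + 2.5 + 2.5 + 2.3 + 2.9 + 2.6) / 6 = 2.4667
LCL = X̄̄ − A₃·s̄ = 54.6833 − 1.287 × 2.4667 = 51.5087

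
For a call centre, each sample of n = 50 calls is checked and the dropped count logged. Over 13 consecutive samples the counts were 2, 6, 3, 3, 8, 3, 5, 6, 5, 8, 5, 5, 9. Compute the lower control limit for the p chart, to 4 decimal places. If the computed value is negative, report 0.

0.0000

p̄ = Σdᵢ / (k·n) = 68 / (13 × 50) = 0.10462
LCL = p̄ − 3·√(p̄(1−p̄)/n) = 0.10462 − 3 × 0.04328 = -0.02523 → 0 (negative, so LCL = 0)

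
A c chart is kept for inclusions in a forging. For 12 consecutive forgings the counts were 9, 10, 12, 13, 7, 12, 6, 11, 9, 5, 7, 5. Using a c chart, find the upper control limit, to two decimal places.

c̄ = (9 + 10 + 12 + 13 + 7 + 12 + 6 + 11 + 9 + 5 + 7 + 5) / 12 = 106 / 12 = 8.8333
UCL = c̄ + 3√c̄ = 8.8333 + 3 × √8.8333 = 8.8333 + 3 × 2.9721 = 17.7496

17.75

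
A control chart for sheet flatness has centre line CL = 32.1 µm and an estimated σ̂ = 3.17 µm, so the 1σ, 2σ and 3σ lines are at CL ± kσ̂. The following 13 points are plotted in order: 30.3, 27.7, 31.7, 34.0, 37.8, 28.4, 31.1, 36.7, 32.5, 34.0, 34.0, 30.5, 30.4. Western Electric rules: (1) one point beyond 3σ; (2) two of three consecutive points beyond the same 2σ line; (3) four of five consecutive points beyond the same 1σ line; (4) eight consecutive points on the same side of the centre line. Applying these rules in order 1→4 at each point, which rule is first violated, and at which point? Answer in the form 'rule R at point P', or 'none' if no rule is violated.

none

Zone of each point (C = within 1σ̂, B = 1σ̂–2σ̂, A = 2σ̂–3σ̂, * = beyond 3σ̂; sign = side of CL): 1:-C, 2:-B, 3:-C, 4:+C, 5:+B, 6:-B, 7:-C, 8:+B, 9:+C, 10:+C, 11:+C, 12:-C, 13:-C
No rule fires across all 13 points.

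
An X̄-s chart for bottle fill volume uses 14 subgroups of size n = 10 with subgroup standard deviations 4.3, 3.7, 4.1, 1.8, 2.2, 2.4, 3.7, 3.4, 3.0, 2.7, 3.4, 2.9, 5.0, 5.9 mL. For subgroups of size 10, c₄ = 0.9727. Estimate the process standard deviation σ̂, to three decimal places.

s̄ = (4.3 + 3.7 + 4.1 + 1.8 + 2.2 + 2.4 + 3.7 + 3.4 + 3.0 + 2.7 + 3.4 + 2.9 + 5.0 + 5.9) / 14 = 3.4643
σ̂ = s̄ / c₄ = 3.4643 / 0.9727 = 3.5615

3.562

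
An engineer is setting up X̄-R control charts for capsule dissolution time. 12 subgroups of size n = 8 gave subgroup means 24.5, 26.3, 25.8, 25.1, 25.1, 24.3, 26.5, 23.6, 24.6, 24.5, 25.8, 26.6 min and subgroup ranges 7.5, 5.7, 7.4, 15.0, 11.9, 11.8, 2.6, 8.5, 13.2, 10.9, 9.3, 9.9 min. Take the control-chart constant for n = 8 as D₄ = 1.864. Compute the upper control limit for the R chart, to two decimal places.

R̄ = (7.5 + 5.7 + 7.4 + 15.0 + 11.9 + 11.8 + 2.6 + 8.5 + 13.2 + 10.9 + 9.3 + 9.9) / 12 = 113.7000 / 12 = 9.4750
UCL_R = D₄·R̄ = 1.864 × 9.4750 = 17.6614

17.66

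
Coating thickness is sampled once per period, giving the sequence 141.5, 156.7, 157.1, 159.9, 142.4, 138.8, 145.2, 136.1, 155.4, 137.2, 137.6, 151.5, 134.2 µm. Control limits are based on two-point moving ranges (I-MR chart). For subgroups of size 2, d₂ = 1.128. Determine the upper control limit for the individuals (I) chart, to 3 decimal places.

X̄ = (141.5 + 156.7 + 157.1 + 159.9 + 142.4 + 138.8 + 145.2 + 136.1 + 155.4 + 137.2 + 137.6 + 151.5 + 134.2) / 13 = 145.6615
Moving ranges: 15.2, 0.4, 2.8, 17.5, 3.6, 6.4, 9.1, 19.3, 18.2, 0.4, 13.9, 17.3; M̄R̄ = 124.1000 / 12 = 10.3417
UCL = X̄ + 3·M̄R̄/d₂ = 145.6615 + 3 × 10.3417 / 1.128 = 173.1660

173.166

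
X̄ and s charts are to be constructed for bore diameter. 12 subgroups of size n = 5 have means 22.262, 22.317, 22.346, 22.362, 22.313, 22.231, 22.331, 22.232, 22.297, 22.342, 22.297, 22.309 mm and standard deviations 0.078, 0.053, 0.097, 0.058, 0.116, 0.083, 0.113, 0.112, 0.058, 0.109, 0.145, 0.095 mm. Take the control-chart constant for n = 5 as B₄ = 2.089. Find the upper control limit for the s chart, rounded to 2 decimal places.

0.19

s̄ = (0.078 + 0.053 + 0.097 + 0.058 + 0.116 + 0.083 + 0.113 + 0.112 + 0.058 + 0.109 + 0.145 + 0.095) / 12 = 0.0931
UCL_s = B₄·s̄ = 2.089 × 0.0931 = 0.1945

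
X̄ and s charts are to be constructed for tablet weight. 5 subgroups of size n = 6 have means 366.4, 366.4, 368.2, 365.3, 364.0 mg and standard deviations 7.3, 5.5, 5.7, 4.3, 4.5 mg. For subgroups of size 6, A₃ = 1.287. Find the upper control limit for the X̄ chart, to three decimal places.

373.087

X̄̄ = (366.4 + 366.4 + 368.2 + 365.3 + 364.0) / 5 = 366.0600
s̄ = (7.3 + 5.5 + 5.7 + 4.3 + 4.5) / 5 = 5.4600
UCL = X̄̄ + A₃·s̄ = 366.0600 + 1.287 × 5.4600 = 373.0870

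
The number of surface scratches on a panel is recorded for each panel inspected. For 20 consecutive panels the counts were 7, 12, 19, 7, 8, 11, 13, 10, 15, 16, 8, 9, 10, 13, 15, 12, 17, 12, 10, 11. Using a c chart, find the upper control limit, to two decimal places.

22.03

c̄ = (7 + 12 + 19 + 7 + 8 + 11 + 13 + 10 + 15 + 16 + 8 + 9 + 10 + 13 + 15 + 12 + 17 + 12 + 10 + 11) / 20 = 235 / 20 = 11.7500
UCL = c̄ + 3√c̄ = 11.7500 + 3 × √11.7500 = 11.7500 + 3 × 3.4278 = 22.0335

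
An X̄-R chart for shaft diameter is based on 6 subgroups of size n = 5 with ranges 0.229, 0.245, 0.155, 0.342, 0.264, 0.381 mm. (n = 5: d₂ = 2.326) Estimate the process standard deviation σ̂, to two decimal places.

R̄ = (0.229 + 0.245 + 0.155 + 0.342 + 0.264 + 0.381) / 6 = 0.2693
σ̂ = R̄ / d₂ = 0.2693 / 2.326 = 0.1158

0.12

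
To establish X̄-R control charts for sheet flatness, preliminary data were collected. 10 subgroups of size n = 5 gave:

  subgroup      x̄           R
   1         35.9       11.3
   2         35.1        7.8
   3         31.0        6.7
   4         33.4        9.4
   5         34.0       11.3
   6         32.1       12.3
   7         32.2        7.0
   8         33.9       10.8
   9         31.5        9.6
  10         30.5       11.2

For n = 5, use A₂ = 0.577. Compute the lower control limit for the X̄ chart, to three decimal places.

X̄̄ = (35.9 + 35.1 + 31.0 + 33.4 + 34.0 + 32.1 + 32.2 + 33.9 + 31.5 + 30.5) / 10 = 329.6000 / 10 = 32.9600
R̄ = (11.3 + 7.8 + 6.7 + 9.4 + 11.3 + 12.3 + 7.0 + 10.8 + 9.6 + 11.2) / 10 = 97.4000 / 10 = 9.7400
LCL = X̄̄ − A₂·R̄ = 32.9600 − 0.577 × 9.7400 = 27.3400

27.340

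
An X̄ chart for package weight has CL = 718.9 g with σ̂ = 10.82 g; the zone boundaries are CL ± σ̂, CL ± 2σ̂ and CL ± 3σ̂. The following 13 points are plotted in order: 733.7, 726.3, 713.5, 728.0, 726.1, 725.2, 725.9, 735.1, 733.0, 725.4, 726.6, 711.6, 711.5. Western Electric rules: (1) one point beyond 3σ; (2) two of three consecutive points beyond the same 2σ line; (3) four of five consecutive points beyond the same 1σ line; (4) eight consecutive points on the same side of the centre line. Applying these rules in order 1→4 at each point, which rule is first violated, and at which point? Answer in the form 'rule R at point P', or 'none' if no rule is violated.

Zone of each point (C = within 1σ̂, B = 1σ̂–2σ̂, A = 2σ̂–3σ̂, * = beyond 3σ̂; sign = side of CL): 1:+B, 2:+C, 3:-C, 4:+C, 5:+C, 6:+C, 7:+C, 8:+B, 9:+B, 10:+C, 11:+C, 12:-C, 13:-C
Rule 4 (eight consecutive points on the same side of the centre line) is satisfied at point 11.

rule 4 at point 11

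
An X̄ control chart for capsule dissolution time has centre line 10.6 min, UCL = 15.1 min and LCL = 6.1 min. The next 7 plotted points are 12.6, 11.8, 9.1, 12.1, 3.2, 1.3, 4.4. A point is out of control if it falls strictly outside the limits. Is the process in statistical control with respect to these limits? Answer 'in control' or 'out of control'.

Compare each point to [6.1, 15.1]: sample 5 = 3.2 < LCL; sample 6 = 1.3 < LCL; sample 7 = 4.4 < LCL.

out of control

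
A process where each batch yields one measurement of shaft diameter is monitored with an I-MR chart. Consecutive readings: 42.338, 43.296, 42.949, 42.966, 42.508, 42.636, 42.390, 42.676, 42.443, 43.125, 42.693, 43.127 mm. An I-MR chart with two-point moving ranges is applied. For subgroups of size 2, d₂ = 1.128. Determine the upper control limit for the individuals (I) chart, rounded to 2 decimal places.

X̄ = (42.338 + 43.296 + 42.949 + 42.966 + 42.508 + 42.636 + 42.390 + 42.676 + 42.443 + 43.125 + 42.693 + 43.127) / 12 = 42.7623
Moving ranges: 0.958, 0.347, 0.017, 0.458, 0.128, 0.246, 0.286, 0.233, 0.682, 0.432, 0.434; M̄R̄ = 4.2210 / 11 = 0.3837
UCL = X̄ + 3·M̄R̄/d₂ = 42.7623 + 3 × 0.3837 / 1.128 = 43.7828

43.78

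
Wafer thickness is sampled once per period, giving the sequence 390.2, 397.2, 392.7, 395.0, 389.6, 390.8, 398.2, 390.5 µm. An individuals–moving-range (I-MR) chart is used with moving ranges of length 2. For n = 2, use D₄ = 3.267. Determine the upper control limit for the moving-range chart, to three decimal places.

16.568

Moving ranges: 7.0, 4.5, 2.3, 5.4, 1.2, 7.4, 7.7; M̄R̄ = 35.5000 / 7 = 5.0714
UCL_MR = D₄·M̄R̄ = 3.267 × 5.0714 = 16.5684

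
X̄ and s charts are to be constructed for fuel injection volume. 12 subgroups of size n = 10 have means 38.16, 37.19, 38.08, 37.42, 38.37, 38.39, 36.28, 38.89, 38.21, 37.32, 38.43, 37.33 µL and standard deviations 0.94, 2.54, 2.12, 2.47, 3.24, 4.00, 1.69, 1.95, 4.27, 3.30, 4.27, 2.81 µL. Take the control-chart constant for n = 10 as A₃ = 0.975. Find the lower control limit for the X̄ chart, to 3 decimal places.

35.109

X̄̄ = (38.16 + 37.19 + 38.08 + 37.42 + 38.37 + 38.39 + 36.28 + 38.89 + 38.21 + 37.32 + 38.43 + 37.33) / 12 = 37.8392
s̄ = (0.94 + 2.54 + 2.12 + 2.47 + 3.24 + 4.00 + 1.69 + 1.95 + 4.27 + 3.30 + 4.27 + 2.81) / 12 = 2.8000
LCL = X̄̄ − A₃·s̄ = 37.8392 − 0.975 × 2.8000 = 35.1092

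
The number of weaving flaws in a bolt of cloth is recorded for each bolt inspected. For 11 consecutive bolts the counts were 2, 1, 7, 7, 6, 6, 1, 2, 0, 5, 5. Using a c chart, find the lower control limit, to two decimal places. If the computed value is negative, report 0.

0.00

c̄ = (2 + 1 + 7 + 7 + 6 + 6 + 1 + 2 + 0 + 5 + 5) / 11 = 42 / 11 = 3.8182
LCL = c̄ − 3√c̄ = 3.8182 − 3 × 1.9540 = -2.0439 → 0 (cannot be negative)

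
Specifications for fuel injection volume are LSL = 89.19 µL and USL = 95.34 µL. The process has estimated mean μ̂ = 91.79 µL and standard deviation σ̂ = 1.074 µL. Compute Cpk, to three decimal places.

0.807

Cpu = (USL − μ̂) / (3σ̂) = (95.34 − 91.79) / (3 × 1.074) = 1.1018; Cpl = (μ̂ − LSL) / (3σ̂) = (91.79 − 89.19) / (3 × 1.074) = 0.8070; Cpk = min(Cpu, Cpl) = 0.8070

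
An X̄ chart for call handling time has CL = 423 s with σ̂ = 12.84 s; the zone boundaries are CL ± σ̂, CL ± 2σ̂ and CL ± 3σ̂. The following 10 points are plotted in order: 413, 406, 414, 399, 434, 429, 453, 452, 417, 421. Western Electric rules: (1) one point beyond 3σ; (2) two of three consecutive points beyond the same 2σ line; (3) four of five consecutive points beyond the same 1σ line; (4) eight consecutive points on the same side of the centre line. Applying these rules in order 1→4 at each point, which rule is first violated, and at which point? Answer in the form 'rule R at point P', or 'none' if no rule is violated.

rule 2 at point 8

Zone of each point (C = within 1σ̂, B = 1σ̂–2σ̂, A = 2σ̂–3σ̂, * = beyond 3σ̂; sign = side of CL): 1:-C, 2:-B, 3:-C, 4:-B, 5:+C, 6:+C, 7:+A, 8:+A, 9:-C, 10:-C
Rule 2 (two of three consecutive points beyond the same 2σ limit) is satisfied at point 8.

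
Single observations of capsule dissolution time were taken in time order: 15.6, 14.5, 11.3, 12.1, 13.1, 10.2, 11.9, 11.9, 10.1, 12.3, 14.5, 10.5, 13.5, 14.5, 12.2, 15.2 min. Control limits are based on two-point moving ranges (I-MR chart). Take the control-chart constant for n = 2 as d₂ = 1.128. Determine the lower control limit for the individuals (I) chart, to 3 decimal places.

7.358

X̄ = (15.6 + 14.5 + 11.3 + 12.1 + 13.1 + 10.2 + 11.9 + 11.9 + 10.1 + 12.3 + 14.5 + 10.5 + 13.5 + 14.5 + 12.2 + 15.2) / 16 = 12.7125
Moving ranges: 1.1, 3.2, 0.8, 1.0, 2.9, 1.7, 0.0, 1.8, 2.2, 2.2, 4.0, 3.0, 1.0, 2.3, 3.0; M̄R̄ = 30.2000 / 15 = 2.0133
LCL = X̄ − 3·M̄R̄/d₂ = 12.7125 − 3 × 2.0133 / 1.128 = 7.3579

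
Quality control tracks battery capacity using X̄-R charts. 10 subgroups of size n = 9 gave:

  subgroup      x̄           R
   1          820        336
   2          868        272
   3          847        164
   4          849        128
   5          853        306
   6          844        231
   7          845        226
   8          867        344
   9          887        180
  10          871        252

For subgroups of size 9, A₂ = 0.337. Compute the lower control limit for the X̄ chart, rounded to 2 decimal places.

X̄̄ = (820 + 868 + 847 + 849 + 853 + 844 + 845 + 867 + 887 + 871) / 10 = 8551.0000 / 10 = 855.1000
R̄ = (336 + 272 + 164 + 128 + 306 + 231 + 226 + 344 + 180 + 252) / 10 = 2439.0000 / 10 = 243.9000
LCL = X̄̄ − A₂·R̄ = 855.1000 − 0.337 × 243.9000 = 772.9057

772.91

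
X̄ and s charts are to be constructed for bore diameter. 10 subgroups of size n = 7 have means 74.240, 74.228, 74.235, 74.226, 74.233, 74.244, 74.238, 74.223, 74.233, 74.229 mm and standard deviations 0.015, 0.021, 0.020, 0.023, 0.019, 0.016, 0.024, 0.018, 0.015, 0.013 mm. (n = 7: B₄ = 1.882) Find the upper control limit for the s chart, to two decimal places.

s̄ = (0.015 + 0.021 + 0.020 + 0.023 + 0.019 + 0.016 + 0.024 + 0.018 + 0.015 + 0.013) / 10 = 0.0184
UCL_s = B₄·s̄ = 1.882 × 0.0184 = 0.0346

0.03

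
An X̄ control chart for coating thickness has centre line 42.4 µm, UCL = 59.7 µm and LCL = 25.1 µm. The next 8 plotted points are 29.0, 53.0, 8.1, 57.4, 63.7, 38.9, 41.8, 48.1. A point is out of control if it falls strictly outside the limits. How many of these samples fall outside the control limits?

2

Compare each point to [25.1, 59.7]: sample 3 = 8.1 < LCL; sample 5 = 63.7 > UCL.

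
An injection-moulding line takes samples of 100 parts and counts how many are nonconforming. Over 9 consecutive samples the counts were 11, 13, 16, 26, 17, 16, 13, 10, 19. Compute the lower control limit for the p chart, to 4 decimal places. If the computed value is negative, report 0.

p̄ = Σdᵢ / (k·n) = 141 / (9 × 100) = 0.15667
LCL = p̄ − 3·√(p̄(1−p̄)/n) = 0.15667 − 3 × 0.03635 = 0.04762

0.0476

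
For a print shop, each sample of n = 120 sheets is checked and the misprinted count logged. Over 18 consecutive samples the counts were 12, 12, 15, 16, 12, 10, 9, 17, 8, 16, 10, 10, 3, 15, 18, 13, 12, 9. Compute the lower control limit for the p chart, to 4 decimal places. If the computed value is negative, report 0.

p̄ = Σdᵢ / (k·n) = 217 / (18 × 120) = 0.10046
LCL = p̄ − 3·√(p̄(1−p̄)/n) = 0.10046 − 3 × 0.02744 = 0.01814

0.0181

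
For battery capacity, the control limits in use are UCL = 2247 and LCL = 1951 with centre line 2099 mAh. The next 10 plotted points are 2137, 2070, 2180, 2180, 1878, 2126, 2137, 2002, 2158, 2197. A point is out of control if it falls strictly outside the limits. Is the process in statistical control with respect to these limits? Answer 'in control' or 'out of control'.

out of control

Compare each point to [1951, 2247]: sample 5 = 1878 < LCL.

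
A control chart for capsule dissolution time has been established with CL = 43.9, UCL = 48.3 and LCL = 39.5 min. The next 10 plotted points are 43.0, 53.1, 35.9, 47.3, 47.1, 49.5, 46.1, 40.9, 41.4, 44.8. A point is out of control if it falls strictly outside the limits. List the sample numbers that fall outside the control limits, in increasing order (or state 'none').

2, 3, 6

Compare each point to [39.5, 48.3]: sample 2 = 53.1 > UCL; sample 3 = 35.9 < LCL; sample 6 = 49.5 > UCL.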